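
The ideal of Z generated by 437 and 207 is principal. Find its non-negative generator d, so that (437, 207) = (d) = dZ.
(437, 207) = (23); d = 23

In the PID Z, (a, b) is generated by gcd(a, b). Compute gcd(437, 207) with the extended Euclidean algorithm, tracking rows (r, s, t) with s·437 + t·207 = r:
  row A: (437, 1, 0)   [1·437 + 0·207 = 437]
  row B: (207, 0, 1)   [0·437 + 1·207 = 207]
  437 = 2·207 + 23   → row C = row A − 2·row B = (23, 1, −2)   [check: 1·437 − 2·207 = 23]
  207 = 9·23 + 0   → remainder 0, stop. gcd = 23 (last nonzero row C).
So gcd(437, 207) = 23, with Bézout identity 1·437 − 2·207 = 23. Containment (⊇): the Bézout identity exhibits 23 as an element of (437, 207), giving (23) ⊆ (437, 207). Containment (⊆): since 23 | 437 and 23 | 207 (437 = 23·19, 207 = 23·9), every Z-linear combination of 437 and 207 is divisible by 23, so (437, 207) ⊆ (23). Therefore (437, 207) = (23), d = 23.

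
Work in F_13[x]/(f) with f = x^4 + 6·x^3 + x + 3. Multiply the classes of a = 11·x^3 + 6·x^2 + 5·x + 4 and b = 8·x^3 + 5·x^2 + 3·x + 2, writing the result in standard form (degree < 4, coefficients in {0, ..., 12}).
a · b ≡ 3·x^3 + 9·x + 5 (mod f(x))

Multiply as integer polynomials: a · b = 88·x^6 + 103·x^5 + 103·x^4 + 97·x^3 + 47·x^2 + 22·x + 8. Reducing coefficients mod 13: a · b ≡ 10·x^6 + 12·x^5 + 12·x^4 + 6·x^3 + 8·x^2 + 9·x + 8. Now divide by f(x) = x^4 + 6·x^3 + x + 3 in F_13[x], eliminating the leading term at each step:
  leading term 10·x^6: subtract (10·x^2)·f(x) = 10·x^6 + 8·x^5 + 10·x^3 + 4·x^2, leaving 4·x^5 + 12·x^4 + 9·x^3 + 4·x^2 + 9·x + 8 (coefficients mod 13)
  leading term 4·x^5: subtract (4·x)·f(x) = 4·x^5 + 11·x^4 + 4·x^2 + 12·x, leaving x^4 + 9·x^3 + 10·x + 8 (coefficients mod 13)
  leading term x^4: subtract (1)·f(x) = x^4 + 6·x^3 + x + 3, leaving 3·x^3 + 9·x + 5 (coefficients mod 13)
The degree is now < 4, so this is the remainder. Hence a · b ≡ 3·x^3 + 9·x + 5 in F_13[x]/(f).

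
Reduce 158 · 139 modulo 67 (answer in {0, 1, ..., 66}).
53

Reduce the factors first: 158 ≡ 24, 139 ≡ 5 (mod 67), so 158 · 139 ≡ 24 · 5 (mod 67). 24 · 5 = 120. Dividing by 67: 120 = 1·67 + 53. So (158 · 139) mod 67 = 53.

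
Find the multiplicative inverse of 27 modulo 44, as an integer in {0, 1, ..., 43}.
Apply the extended Euclidean algorithm to (44, 27), tracking rows (r, s, t) with s·44 + t·27 = r. Each division r_prev = q·r_cur + r_new produces the new row as (previous row) − q·(current row):
  row A: (44, 1, 0)   [1·44 + 0·27 = 44]
  row B: (27, 0, 1)   [0·44 + 1·27 = 27]
  44 = 1·27 + 17   → row C = row A − 1·row B = (17, 1, −1)   [check: 1·44 − 1·27 = 17]
  27 = 1·17 + 10   → row D = row B − 1·row C = (10, −1, 2)   [check: −1·44 + 2·27 = 10]
  17 = 1·10 + 7   → row E = row C − 1·row D = (7, 2, −3)   [check: 2·44 − 3·27 = 7]
  10 = 1·7 + 3   → row F = row D − 1·row E = (3, −3, 5)   [check: −3·44 + 5·27 = 3]
  7 = 2·3 + 1   → row G = row E − 2·row F = (1, 8, −13)   [check: 8·44 − 13·27 = 1]
  3 = 3·1 + 0   → remainder 0, stop. gcd = 1 (last nonzero row G).
The gcd is 1, so 27 is invertible mod 44. The last nonzero row gives 8·44 − 13·27 = 1, so t = −13. So 27^(−1) ≡ −13 ≡ 31 (mod 44). Verify: 27 · 31 = 837 ≡ 1 (mod 44). ✓

Final answer: 27^(−1) ≡ 31 (mod 44)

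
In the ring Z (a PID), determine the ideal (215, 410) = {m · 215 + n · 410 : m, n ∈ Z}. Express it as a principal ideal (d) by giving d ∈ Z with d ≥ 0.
(215, 410) = (5); d = 5

In the PID Z, (a, b) is generated by gcd(a, b). Compute gcd(410, 215) with the extended Euclidean algorithm, tracking rows (r, s, t) with s·410 + t·215 = r:
  row A: (410, 1, 0)   [1·410 + 0·215 = 410]
  row B: (215, 0, 1)   [0·410 + 1·215 = 215]
  410 = 1·215 + 195   → row C = row A − 1·row B = (195, 1, −1)   [check: 1·410 − 1·215 = 195]
  215 = 1·195 + 20   → row D = row B − 1·row C = (20, −1, 2)   [check: −1·410 + 2·215 = 20]
  195 = 9·20 + 15   → row E = row C − 9·row D = (15, 10, −19)   [check: 10·410 − 19·215 = 15]
  20 = 1·15 + 5   → row F = row D − 1·row E = (5, −11, 21)   [check: −11·410 + 21·215 = 5]
  15 = 3·5 + 0   → remainder 0, stop. gcd = 5 (last nonzero row F).
So gcd(215, 410) = 5, with Bézout identity −11·410 + 21·215 = 5. Containment (⊇): the Bézout identity exhibits 5 as an element of (215, 410), giving (5) ⊆ (215, 410). Containment (⊆): since 5 | 215 and 5 | 410 (215 = 5·43, 410 = 5·82), every Z-linear combination of 215 and 410 is divisible by 5, so (215, 410) ⊆ (5). Therefore (215, 410) = (5), d = 5.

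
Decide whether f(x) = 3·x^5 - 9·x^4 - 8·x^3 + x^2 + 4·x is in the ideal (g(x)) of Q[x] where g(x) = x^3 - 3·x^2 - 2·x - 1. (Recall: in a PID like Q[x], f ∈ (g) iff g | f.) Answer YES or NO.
In Q[x] the ideal (g) consists of all multiples of g, so f ∈ (g) iff g | f, i.e. iff the remainder of f on division by g is 0. Divide f by g (g is monic, so eliminate the leading term of the running remainder at each step):
  leading term 3·x^5: subtract (3·x^2)·g(x) = 3·x^5 - 9·x^4 - 6·x^3 - 3·x^2, leaving -2·x^3 + 4·x^2 + 4·x
  leading term -2·x^3: subtract (-2)·g(x) = -2·x^3 + 6·x^2 + 4·x + 2, leaving -2·x^2 - 2
The remainder r(x) = -2·x^2 - 2 ≠ 0 (and deg r < deg g), so g ∤ f, i.e. f ∉ (g).

Final answer: NO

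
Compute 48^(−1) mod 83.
Apply the extended Euclidean algorithm to (83, 48), tracking rows (r, s, t) with s·83 + t·48 = r. Each division r_prev = q·r_cur + r_new produces the new row as (previous row) − q·(current row):
  row A: (83, 1, 0)   [1·83 + 0·48 = 83]
  row B: (48, 0, 1)   [0·83 + 1·48 = 48]
  83 = 1·48 + 35   → row C = row A − 1·row B = (35, 1, −1)   [check: 1·83 − 1·48 = 35]
  48 = 1·35 + 13   → row D = row B − 1·row C = (13, −1, 2)   [check: −1·83 + 2·48 = 13]
  35 = 2·13 + 9   → row E = row C − 2·row D = (9, 3, −5)   [check: 3·83 − 5·48 = 9]
  13 = 1·9 + 4   → row F = row D − 1·row E = (4, −4, 7)   [check: −4·83 + 7·48 = 4]
  9 = 2·4 + 1   → row G = row E − 2·row F = (1, 11, −19)   [check: 11·83 − 19·48 = 1]
  4 = 4·1 + 0   → remainder 0, stop. gcd = 1 (last nonzero row G).
The gcd is 1, so 48 is invertible mod 83. The last nonzero row gives 11·83 − 19·48 = 1, so t = −19. So 48^(−1) ≡ −19 ≡ 64 (mod 83). Verify: 48 · 64 = 3072 ≡ 1 (mod 83). ✓

Final answer: 48^(−1) ≡ 64 (mod 83)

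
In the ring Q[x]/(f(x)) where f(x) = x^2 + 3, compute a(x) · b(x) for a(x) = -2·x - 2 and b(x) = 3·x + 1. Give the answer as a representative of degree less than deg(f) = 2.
First multiply in Q[x] without reducing: a · b = -6·x^2 - 8·x - 2. Now divide by f(x) = x^2 + 3, eliminating the leading term at each step:
  leading term -6·x^2: subtract (-6)·f(x) = -6·x^2 - 18, leaving 16 - 8·x
The degree is now < 2, so this is the remainder. Hence a · b ≡ 16 - 8·x in Q[x]/(f).

Final answer: a · b ≡ 16 - 8·x (mod f(x))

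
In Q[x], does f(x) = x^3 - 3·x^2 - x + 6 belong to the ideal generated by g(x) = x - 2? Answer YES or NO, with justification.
YES

In Q[x] the ideal (g) consists of all multiples of g, so f ∈ (g) iff g | f, i.e. iff the remainder of f on division by g is 0. Divide f by g (g is monic, so eliminate the leading term of the running remainder at each step):
  leading term x^3: subtract (x^2)·g(x) = x^3 - 2·x^2, leaving -x^2 - x + 6
  leading term -x^2: subtract (-x)·g(x) = -x^2 + 2·x, leaving 6 - 3·x
  leading term -3·x: subtract (-3)·g(x) = 6 - 3·x, leaving 0
The remainder is 0, so f(x) = g(x) · h(x) with h(x) = x^2 - x - 3. Hence g | f, i.e. f ∈ (g).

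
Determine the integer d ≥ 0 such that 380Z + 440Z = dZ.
(380, 440) = (20); d = 20

In the PID Z, (a, b) is generated by gcd(a, b). Compute gcd(440, 380) with the extended Euclidean algorithm, tracking rows (r, s, t) with s·440 + t·380 = r:
  row A: (440, 1, 0)   [1·440 + 0·380 = 440]
  row B: (380, 0, 1)   [0·440 + 1·380 = 380]
  440 = 1·380 + 60   → row C = row A − 1·row B = (60, 1, −1)   [check: 1·440 − 1·380 = 60]
  380 = 6·60 + 20   → row D = row B − 6·row C = (20, −6, 7)   [check: −6·440 + 7·380 = 20]
  60 = 3·20 + 0   → remainder 0, stop. gcd = 20 (last nonzero row D).
So gcd(380, 440) = 20, with Bézout identity −6·440 + 7·380 = 20. Containment (⊇): the Bézout identity exhibits 20 as an element of (380, 440), giving (20) ⊆ (380, 440). Containment (⊆): since 20 | 380 and 20 | 440 (380 = 20·19, 440 = 20·22), every Z-linear combination of 380 and 440 is divisible by 20, so (380, 440) ⊆ (20). Therefore (380, 440) = (20), d = 20.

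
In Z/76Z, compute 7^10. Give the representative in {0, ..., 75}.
Use repeated squaring. Binary(10) = 1010. Walk through the bits of the exponent 10 left-to-right: at each bit after the leading one, square the running value, then multiply by 7 if the bit is 1 (always reducing mod 76):
  bit 1 = 1 (leading): start with 7.
  bit 2 = 0: square 7^2 = 49 (mod 76).
  bit 3 = 1: square 49^2 = 2401 ≡ 45; bit is 1, so multiply 45·7 = 315 ≡ 11 (mod 76).
  bit 4 = 0: square 11^2 = 121 ≡ 45 (mod 76).
Final value: 7^10 ≡ 45 (mod 76).

Final answer: 45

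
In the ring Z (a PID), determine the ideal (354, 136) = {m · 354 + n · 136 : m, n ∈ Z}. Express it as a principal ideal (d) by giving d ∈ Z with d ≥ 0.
In the PID Z, (a, b) is generated by gcd(a, b). Compute gcd(354, 136) with the extended Euclidean algorithm, tracking rows (r, s, t) with s·354 + t·136 = r:
  row A: (354, 1, 0)   [1·354 + 0·136 = 354]
  row B: (136, 0, 1)   [0·354 + 1·136 = 136]
  354 = 2·136 + 82   → row C = row A − 2·row B = (82, 1, −2)   [check: 1·354 − 2·136 = 82]
  136 = 1·82 + 54   → row D = row B − 1·row C = (54, −1, 3)   [check: −1·354 + 3·136 = 54]
  82 = 1·54 + 28   → row E = row C − 1·row D = (28, 2, −5)   [check: 2·354 − 5·136 = 28]
  54 = 1·28 + 26   → row F = row D − 1·row E = (26, −3, 8)   [check: −3·354 + 8·136 = 26]
  28 = 1·26 + 2   → row G = row E − 1·row F = (2, 5, −13)   [check: 5·354 − 13·136 = 2]
  26 = 13·2 + 0   → remainder 0, stop. gcd = 2 (last nonzero row G).
So gcd(354, 136) = 2, with Bézout identity 5·354 − 13·136 = 2. Containment (⊇): the Bézout identity exhibits 2 as an element of (354, 136), giving (2) ⊆ (354, 136). Containment (⊆): since 2 | 354 and 2 | 136 (354 = 2·177, 136 = 2·68), every Z-linear combination of 354 and 136 is divisible by 2, so (354, 136) ⊆ (2). Therefore (354, 136) = (2), d = 2.

Final answer: (354, 136) = (2); d = 2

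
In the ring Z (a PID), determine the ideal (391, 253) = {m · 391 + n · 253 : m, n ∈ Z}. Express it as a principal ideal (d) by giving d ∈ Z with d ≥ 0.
In the PID Z, (a, b) is generated by gcd(a, b). Compute gcd(391, 253) with the extended Euclidean algorithm, tracking rows (r, s, t) with s·391 + t·253 = r:
  row A: (391, 1, 0)   [1·391 + 0·253 = 391]
  row B: (253, 0, 1)   [0·391 + 1·253 = 253]
  391 = 1·253 + 138   → row C = row A − 1·row B = (138, 1, −1)   [check: 1·391 − 1·253 = 138]
  253 = 1·138 + 115   → row D = row B − 1·row C = (115, −1, 2)   [check: −1·391 + 2·253 = 115]
  138 = 1·115 + 23   → row E = row C − 1·row D = (23, 2, −3)   [check: 2·391 − 3·253 = 23]
  115 = 5·23 + 0   → remainder 0, stop. gcd = 23 (last nonzero row E).
So gcd(391, 253) = 23, with Bézout identity 2·391 − 3·253 = 23. Containment (⊇): the Bézout identity exhibits 23 as an element of (391, 253), giving (23) ⊆ (391, 253). Containment (⊆): since 23 | 391 and 23 | 253 (391 = 23·17, 253 = 23·11), every Z-linear combination of 391 and 253 is divisible by 23, so (391, 253) ⊆ (23). Therefore (391, 253) = (23), d = 23.

Final answer: (391, 253) = (23); d = 23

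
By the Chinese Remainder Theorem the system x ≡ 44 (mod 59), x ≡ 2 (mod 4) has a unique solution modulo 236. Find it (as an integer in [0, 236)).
x ≡ 162 (mod 236); the representative in [0, 236) is 162

The moduli 59, 4 are pairwise coprime, so by the CRT there is a unique solution mod 59·4 = 236.
Solve by successive substitution. Start with x ≡ 44 (mod 59).
  Combine with x ≡ 2 (mod 4): write x = 44 + 59·t and require 44 + 59·t ≡ 2 (mod 4), i.e. 59·t ≡ 2 − 44 ≡ 2 (mod 4). Since 59^(−1) ≡ 3 (mod 4) (59 ≡ 3 (mod 4)), t ≡ 3·2 ≡ 2 (mod 4). So x ≡ 44 + 59·2 = 162 (mod 236).
Unique solution in [0, 236): x = 162.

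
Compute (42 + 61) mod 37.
29

Reduce the summands first: 42 ≡ 5, 61 ≡ 24 (mod 37), so 42 + 61 ≡ 5 + 24 (mod 37). 5 + 24 = 29; 29 = 0·37 + 29, so (42 + 61) mod 37 = 29.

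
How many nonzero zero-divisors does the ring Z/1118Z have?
In Z/1118Z each nonzero element is either a unit (gcd with 1118 is 1) or a zero-divisor (gcd > 1). The number of units is φ(1118): factorise 1118 = 2 · 13 · 43, so φ(1118) = (2 − 1) · (13 − 1) · (43 − 1) = 1 · 12 · 42 = 504. The nonzero elements number 1118 − 1 = 1117. Hence the nonzero zero-divisors number 1117 − 504 = 613.

Final answer: Z/1118Z has 613 nonzero zero-divisors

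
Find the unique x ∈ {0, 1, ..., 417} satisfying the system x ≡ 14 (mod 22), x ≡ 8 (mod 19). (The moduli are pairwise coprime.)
x ≡ 388 (mod 418); the representative in [0, 418) is 388

The moduli 22, 19 are pairwise coprime, so by the CRT there is a unique solution mod 22·19 = 418.
Solve by successive substitution. Start with x ≡ 14 (mod 22).
  Combine with x ≡ 8 (mod 19): write x = 14 + 22·t and require 14 + 22·t ≡ 8 (mod 19), i.e. 22·t ≡ 8 − 14 ≡ 13 (mod 19). Since 22^(−1) ≡ 13 (mod 19) (22 ≡ 3 (mod 19)), t ≡ 13·13 ≡ 17 (mod 19). So x ≡ 14 + 22·17 = 388 (mod 418).
Unique solution in [0, 418): x = 388.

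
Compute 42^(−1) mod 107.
42^(−1) ≡ 79 (mod 107)

Apply the extended Euclidean algorithm to (107, 42), tracking rows (r, s, t) with s·107 + t·42 = r. Each division r_prev = q·r_cur + r_new produces the new row as (previous row) − q·(current row):
  row A: (107, 1, 0)   [1·107 + 0·42 = 107]
  row B: (42, 0, 1)   [0·107 + 1·42 = 42]
  107 = 2·42 + 23   → row C = row A − 2·row B = (23, 1, −2)   [check: 1·107 − 2·42 = 23]
  42 = 1·23 + 19   → row D = row B − 1·row C = (19, −1, 3)   [check: −1·107 + 3·42 = 19]
  23 = 1·19 + 4   → row E = row C − 1·row D = (4, 2, −5)   [check: 2·107 − 5·42 = 4]
  19 = 4·4 + 3   → row F = row D − 4·row E = (3, −9, 23)   [check: −9·107 + 23·42 = 3]
  4 = 1·3 + 1   → row G = row E − 1·row F = (1, 11, −28)   [check: 11·107 − 28·42 = 1]
  3 = 3·1 + 0   → remainder 0, stop. gcd = 1 (last nonzero row G).
The gcd is 1, so 42 is invertible mod 107. The last nonzero row gives 11·107 − 28·42 = 1, so t = −28. So 42^(−1) ≡ −28 ≡ 79 (mod 107). Verify: 42 · 79 = 3318 ≡ 1 (mod 107). ✓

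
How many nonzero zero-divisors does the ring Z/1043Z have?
In Z/1043Z each nonzero element is either a unit (gcd with 1043 is 1) or a zero-divisor (gcd > 1). The number of units is φ(1043): factorise 1043 = 7 · 149, so φ(1043) = (7 − 1) · (149 − 1) = 6 · 148 = 888. The nonzero elements number 1043 − 1 = 1042. Hence the nonzero zero-divisors number 1042 − 888 = 154.

Final answer: Z/1043Z has 154 nonzero zero-divisors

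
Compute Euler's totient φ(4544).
φ(4544) = 2240

φ is multiplicative, with φ(p^e) = p^e − p^(e−1). Factorise 4544 = 2^6 · 71. Then
  φ(4544) = (2^6 − 2^5) · (71 − 1) = 32 · 70 = 2240.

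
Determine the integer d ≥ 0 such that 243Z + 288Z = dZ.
In the PID Z, (a, b) is generated by gcd(a, b). Compute gcd(288, 243) with the extended Euclidean algorithm, tracking rows (r, s, t) with s·288 + t·243 = r:
  row A: (288, 1, 0)   [1·288 + 0·243 = 288]
  row B: (243, 0, 1)   [0·288 + 1·243 = 243]
  288 = 1·243 + 45   → row C = row A − 1·row B = (45, 1, −1)   [check: 1·288 − 1·243 = 45]
  243 = 5·45 + 18   → row D = row B − 5·row C = (18, −5, 6)   [check: −5·288 + 6·243 = 18]
  45 = 2·18 + 9   → row E = row C − 2·row D = (9, 11, −13)   [check: 11·288 − 13·243 = 9]
  18 = 2·9 + 0   → remainder 0, stop. gcd = 9 (last nonzero row E).
So gcd(243, 288) = 9, with Bézout identity 11·288 − 13·243 = 9. Containment (⊇): the Bézout identity exhibits 9 as an element of (243, 288), giving (9) ⊆ (243, 288). Containment (⊆): since 9 | 243 and 9 | 288 (243 = 9·27, 288 = 9·32), every Z-linear combination of 243 and 288 is divisible by 9, so (243, 288) ⊆ (9). Therefore (243, 288) = (9), d = 9.

Final answer: (243, 288) = (9); d = 9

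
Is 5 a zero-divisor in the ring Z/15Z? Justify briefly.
gcd(5, 15) = 5 > 1, so 5 is not a unit in Z/15Z. In Z/nZ every nonzero non-unit is a zero-divisor: explicitly, take b = 15/gcd = 3 ≠ 0 (mod 15); then 5·3 = 15 = 1·15, i.e. 5·3 ≡ 0 (mod 15). So 5 is a zero-divisor.

Final answer: YES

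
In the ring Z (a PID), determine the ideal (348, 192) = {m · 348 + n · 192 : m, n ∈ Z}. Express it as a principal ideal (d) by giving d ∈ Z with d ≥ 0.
(348, 192) = (12); d = 12

In the PID Z, (a, b) is generated by gcd(a, b). Compute gcd(348, 192) with the extended Euclidean algorithm, tracking rows (r, s, t) with s·348 + t·192 = r:
  row A: (348, 1, 0)   [1·348 + 0·192 = 348]
  row B: (192, 0, 1)   [0·348 + 1·192 = 192]
  348 = 1·192 + 156   → row C = row A − 1·row B = (156, 1, −1)   [check: 1·348 − 1·192 = 156]
  192 = 1·156 + 36   → row D = row B − 1·row C = (36, −1, 2)   [check: −1·348 + 2·192 = 36]
  156 = 4·36 + 12   → row E = row C − 4·row D = (12, 5, −9)   [check: 5·348 − 9·192 = 12]
  36 = 3·12 + 0   → remainder 0, stop. gcd = 12 (last nonzero row E).
So gcd(348, 192) = 12, with Bézout identity 5·348 − 9·192 = 12. Containment (⊇): the Bézout identity exhibits 12 as an element of (348, 192), giving (12) ⊆ (348, 192). Containment (⊆): since 12 | 348 and 12 | 192 (348 = 12·29, 192 = 12·16), every Z-linear combination of 348 and 192 is divisible by 12, so (348, 192) ⊆ (12). Therefore (348, 192) = (12), d = 12.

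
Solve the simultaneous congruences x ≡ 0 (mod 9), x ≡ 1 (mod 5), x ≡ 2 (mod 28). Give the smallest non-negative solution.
The moduli 9, 5, 28 are pairwise coprime, so by the CRT there is a unique solution mod 9·5·28 = 1260.
Solve by successive substitution. Start with x ≡ 0 (mod 9).
  Combine with x ≡ 1 (mod 5): write x = 9·t and require 9·t ≡ 1 (mod 5). Since 9^(−1) ≡ 4 (mod 5) (9 ≡ 4 (mod 5)), t ≡ 4·1 ≡ 4 (mod 5). So x ≡ 9·4 = 36 (mod 45).
  Combine with x ≡ 2 (mod 28): write x = 36 + 45·t and require 36 + 45·t ≡ 2 (mod 28), i.e. 45·t ≡ 2 − 36 ≡ 22 (mod 28). Since 45^(−1) ≡ 5 (mod 28) (45 ≡ 17 (mod 28)), t ≡ 5·22 ≡ 26 (mod 28). So x ≡ 36 + 45·26 = 1206 (mod 1260).
Unique solution in [0, 1260): x = 1206.

Final answer: x ≡ 1206 (mod 1260); the representative in [0, 1260) is 1206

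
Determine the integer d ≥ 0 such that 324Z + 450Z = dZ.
In the PID Z, (a, b) is generated by gcd(a, b). Compute gcd(450, 324) with the extended Euclidean algorithm, tracking rows (r, s, t) with s·450 + t·324 = r:
  row A: (450, 1, 0)   [1·450 + 0·324 = 450]
  row B: (324, 0, 1)   [0·450 + 1·324 = 324]
  450 = 1·324 + 126   → row C = row A − 1·row B = (126, 1, −1)   [check: 1·450 − 1·324 = 126]
  324 = 2·126 + 72   → row D = row B − 2·row C = (72, −2, 3)   [check: −2·450 + 3·324 = 72]
  126 = 1·72 + 54   → row E = row C − 1·row D = (54, 3, −4)   [check: 3·450 − 4·324 = 54]
  72 = 1·54 + 18   → row F = row D − 1·row E = (18, −5, 7)   [check: −5·450 + 7·324 = 18]
  54 = 3·18 + 0   → remainder 0, stop. gcd = 18 (last nonzero row F).
So gcd(324, 450) = 18, with Bézout identity −5·450 + 7·324 = 18. Containment (⊇): the Bézout identity exhibits 18 as an element of (324, 450), giving (18) ⊆ (324, 450). Containment (⊆): since 18 | 324 and 18 | 450 (324 = 18·18, 450 = 18·25), every Z-linear combination of 324 and 450 is divisible by 18, so (324, 450) ⊆ (18). Therefore (324, 450) = (18), d = 18.

Final answer: (324, 450) = (18); d = 18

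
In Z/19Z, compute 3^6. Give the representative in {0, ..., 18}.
7

Use repeated squaring. Binary(6) = 110. Walk through the bits of the exponent 6 left-to-right: at each bit after the leading one, square the running value, then multiply by 3 if the bit is 1 (always reducing mod 19):
  bit 1 = 1 (leading): start with 3.
  bit 2 = 1: square 3^2 = 9; bit is 1, so multiply 9·3 = 27 ≡ 8 (mod 19).
  bit 3 = 0: square 8^2 = 64 ≡ 7 (mod 19).
Final value: 3^6 ≡ 7 (mod 19).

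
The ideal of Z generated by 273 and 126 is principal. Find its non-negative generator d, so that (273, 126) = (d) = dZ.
In the PID Z, (a, b) is generated by gcd(a, b). Compute gcd(273, 126) with the extended Euclidean algorithm, tracking rows (r, s, t) with s·273 + t·126 = r:
  row A: (273, 1, 0)   [1·273 + 0·126 = 273]
  row B: (126, 0, 1)   [0·273 + 1·126 = 126]
  273 = 2·126 + 21   → row C = row A − 2·row B = (21, 1, −2)   [check: 1·273 − 2·126 = 21]
  126 = 6·21 + 0   → remainder 0, stop. gcd = 21 (last nonzero row C).
So gcd(273, 126) = 21, with Bézout identity 1·273 − 2·126 = 21. Containment (⊇): the Bézout identity exhibits 21 as an element of (273, 126), giving (21) ⊆ (273, 126). Containment (⊆): since 21 | 273 and 21 | 126 (273 = 21·13, 126 = 21·6), every Z-linear combination of 273 and 126 is divisible by 21, so (273, 126) ⊆ (21). Therefore (273, 126) = (21), d = 21.

Final answer: (273, 126) = (21); d = 21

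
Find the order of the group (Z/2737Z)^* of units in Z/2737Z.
|(Z/2737Z)^*| = 2112

(Z/2737Z)^* consists of the classes a with gcd(a, 2737) = 1, so its order is φ(2737). φ is multiplicative, with φ(p^e) = p^e − p^(e−1). Factorise 2737 = 7 · 17 · 23. Then
  φ(2737) = (7 − 1) · (17 − 1) · (23 − 1) = 6 · 16 · 22 = 2112.
Thus |(Z/2737Z)^*| = 2112.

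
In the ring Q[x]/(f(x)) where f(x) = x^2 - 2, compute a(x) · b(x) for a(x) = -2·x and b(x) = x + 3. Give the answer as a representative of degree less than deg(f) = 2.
a · b ≡ -6·x - 4 (mod f(x))

First multiply in Q[x] without reducing: a · b = -2·x^2 - 6·x. Now divide by f(x) = x^2 - 2, eliminating the leading term at each step:
  leading term -2·x^2: subtract (-2)·f(x) = 4 - 2·x^2, leaving -6·x - 4
The degree is now < 2, so this is the remainder. Hence a · b ≡ -6·x - 4 in Q[x]/(f).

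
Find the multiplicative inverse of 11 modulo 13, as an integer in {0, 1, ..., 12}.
Apply the extended Euclidean algorithm to (13, 11), tracking rows (r, s, t) with s·13 + t·11 = r. Each division r_prev = q·r_cur + r_new produces the new row as (previous row) − q·(current row):
  row A: (13, 1, 0)   [1·13 + 0·11 = 13]
  row B: (11, 0, 1)   [0·13 + 1·11 = 11]
  13 = 1·11 + 2   → row C = row A − 1·row B = (2, 1, −1)   [check: 1·13 − 1·11 = 2]
  11 = 5·2 + 1   → row D = row B − 5·row C = (1, −5, 6)   [check: −5·13 + 6·11 = 1]
  2 = 2·1 + 0   → remainder 0, stop. gcd = 1 (last nonzero row D).
The gcd is 1, so 11 is invertible mod 13. The last nonzero row gives −5·13 + 6·11 = 1, so t = 6. So 11^(−1) ≡ 6 (mod 13). Verify: 11 · 6 = 66 ≡ 1 (mod 13). ✓

Final answer: 11^(−1) ≡ 6 (mod 13)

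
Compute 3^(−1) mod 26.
3^(−1) ≡ 9 (mod 26)

Apply the extended Euclidean algorithm to (26, 3), tracking rows (r, s, t) with s·26 + t·3 = r. Each division r_prev = q·r_cur + r_new produces the new row as (previous row) − q·(current row):
  row A: (26, 1, 0)   [1·26 + 0·3 = 26]
  row B: (3, 0, 1)   [0·26 + 1·3 = 3]
  26 = 8·3 + 2   → row C = row A − 8·row B = (2, 1, −8)   [check: 1·26 − 8·3 = 2]
  3 = 1·2 + 1   → row D = row B − 1·row C = (1, −1, 9)   [check: −1·26 + 9·3 = 1]
  2 = 2·1 + 0   → remainder 0, stop. gcd = 1 (last nonzero row D).
The gcd is 1, so 3 is invertible mod 26. The last nonzero row gives −1·26 + 9·3 = 1, so t = 9. So 3^(−1) ≡ 9 (mod 26). Verify: 3 · 9 = 27 ≡ 1 (mod 26). ✓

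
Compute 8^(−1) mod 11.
8^(−1) ≡ 7 (mod 11)

Apply the extended Euclidean algorithm to (11, 8), tracking rows (r, s, t) with s·11 + t·8 = r. Each division r_prev = q·r_cur + r_new produces the new row as (previous row) − q·(current row):
  row A: (11, 1, 0)   [1·11 + 0·8 = 11]
  row B: (8, 0, 1)   [0·11 + 1·8 = 8]
  11 = 1·8 + 3   → row C = row A − 1·row B = (3, 1, −1)   [check: 1·11 − 1·8 = 3]
  8 = 2·3 + 2   → row D = row B − 2·row C = (2, −2, 3)   [check: −2·11 + 3·8 = 2]
  3 = 1·2 + 1   → row E = row C − 1·row D = (1, 3, −4)   [check: 3·11 − 4·8 = 1]
  2 = 2·1 + 0   → remainder 0, stop. gcd = 1 (last nonzero row E).
The gcd is 1, so 8 is invertible mod 11. The last nonzero row gives 3·11 − 4·8 = 1, so t = −4. So 8^(−1) ≡ −4 ≡ 7 (mod 11). Verify: 8 · 7 = 56 ≡ 1 (mod 11). ✓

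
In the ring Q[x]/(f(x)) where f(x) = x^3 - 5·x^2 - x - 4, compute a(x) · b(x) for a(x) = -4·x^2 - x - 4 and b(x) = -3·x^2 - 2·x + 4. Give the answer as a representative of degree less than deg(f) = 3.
First multiply in Q[x] without reducing: a · b = 12·x^4 + 11·x^3 - 2·x^2 + 4·x - 16. Now divide by f(x) = x^3 - 5·x^2 - x - 4, eliminating the leading term at each step:
  leading term 12·x^4: subtract (12·x)·f(x) = 12·x^4 - 60·x^3 - 12·x^2 - 48·x, leaving 71·x^3 + 10·x^2 + 52·x - 16
  leading term 71·x^3: subtract (71)·f(x) = 71·x^3 - 355·x^2 - 71·x - 284, leaving 365·x^2 + 123·x + 268
The degree is now < 3, so this is the remainder. Hence a · b ≡ 365·x^2 + 123·x + 268 in Q[x]/(f).

Final answer: a · b ≡ 365·x^2 + 123·x + 268 (mod f(x))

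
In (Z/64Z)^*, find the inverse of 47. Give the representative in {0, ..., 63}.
47^(−1) ≡ 15 (mod 64)

Apply the extended Euclidean algorithm to (64, 47), tracking rows (r, s, t) with s·64 + t·47 = r. Each division r_prev = q·r_cur + r_new produces the new row as (previous row) − q·(current row):
  row A: (64, 1, 0)   [1·64 + 0·47 = 64]
  row B: (47, 0, 1)   [0·64 + 1·47 = 47]
  64 = 1·47 + 17   → row C = row A − 1·row B = (17, 1, −1)   [check: 1·64 − 1·47 = 17]
  47 = 2·17 + 13   → row D = row B − 2·row C = (13, −2, 3)   [check: −2·64 + 3·47 = 13]
  17 = 1·13 + 4   → row E = row C − 1·row D = (4, 3, −4)   [check: 3·64 − 4·47 = 4]
  13 = 3·4 + 1   → row F = row D − 3·row E = (1, −11, 15)   [check: −11·64 + 15·47 = 1]
  4 = 4·1 + 0   → remainder 0, stop. gcd = 1 (last nonzero row F).
The gcd is 1, so 47 is invertible mod 64. The last nonzero row gives −11·64 + 15·47 = 1, so t = 15. So 47^(−1) ≡ 15 (mod 64). Verify: 47 · 15 = 705 ≡ 1 (mod 64). ✓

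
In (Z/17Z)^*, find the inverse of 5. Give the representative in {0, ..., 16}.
Apply the extended Euclidean algorithm to (17, 5), tracking rows (r, s, t) with s·17 + t·5 = r. Each division r_prev = q·r_cur + r_new produces the new row as (previous row) − q·(current row):
  row A: (17, 1, 0)   [1·17 + 0·5 = 17]
  row B: (5, 0, 1)   [0·17 + 1·5 = 5]
  17 = 3·5 + 2   → row C = row A − 3·row B = (2, 1, −3)   [check: 1·17 − 3·5 = 2]
  5 = 2·2 + 1   → row D = row B − 2·row C = (1, −2, 7)   [check: −2·17 + 7·5 = 1]
  2 = 2·1 + 0   → remainder 0, stop. gcd = 1 (last nonzero row D).
The gcd is 1, so 5 is invertible mod 17. The last nonzero row gives −2·17 + 7·5 = 1, so t = 7. So 5^(−1) ≡ 7 (mod 17). Verify: 5 · 7 = 35 ≡ 1 (mod 17). ✓

Final answer: 5^(−1) ≡ 7 (mod 17)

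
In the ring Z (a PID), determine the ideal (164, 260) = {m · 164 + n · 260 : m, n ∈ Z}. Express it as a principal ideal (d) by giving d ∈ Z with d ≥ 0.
In the PID Z, (a, b) is generated by gcd(a, b). Compute gcd(260, 164) with the extended Euclidean algorithm, tracking rows (r, s, t) with s·260 + t·164 = r:
  row A: (260, 1, 0)   [1·260 + 0·164 = 260]
  row B: (164, 0, 1)   [0·260 + 1·164 = 164]
  260 = 1·164 + 96   → row C = row A − 1·row B = (96, 1, −1)   [check: 1·260 − 1·164 = 96]
  164 = 1·96 + 68   → row D = row B − 1·row C = (68, −1, 2)   [check: −1·260 + 2·164 = 68]
  96 = 1·68 + 28   → row E = row C − 1·row D = (28, 2, −3)   [check: 2·260 − 3·164 = 28]
  68 = 2·28 + 12   → row F = row D − 2·row E = (12, −5, 8)   [check: −5·260 + 8·164 = 12]
  28 = 2·12 + 4   → row G = row E − 2·row F = (4, 12, −19)   [check: 12·260 − 19·164 = 4]
  12 = 3·4 + 0   → remainder 0, stop. gcd = 4 (last nonzero row G).
So gcd(164, 260) = 4, with Bézout identity 12·260 − 19·164 = 4. Containment (⊇): the Bézout identity exhibits 4 as an element of (164, 260), giving (4) ⊆ (164, 260). Containment (⊆): since 4 | 164 and 4 | 260 (164 = 4·41, 260 = 4·65), every Z-linear combination of 164 and 260 is divisible by 4, so (164, 260) ⊆ (4). Therefore (164, 260) = (4), d = 4.

Final answer: (164, 260) = (4); d = 4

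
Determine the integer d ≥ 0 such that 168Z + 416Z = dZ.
In the PID Z, (a, b) is generated by gcd(a, b). Compute gcd(416, 168) with the extended Euclidean algorithm, tracking rows (r, s, t) with s·416 + t·168 = r:
  row A: (416, 1, 0)   [1·416 + 0·168 = 416]
  row B: (168, 0, 1)   [0·416 + 1·168 = 168]
  416 = 2·168 + 80   → row C = row A − 2·row B = (80, 1, −2)   [check: 1·416 − 2·168 = 80]
  168 = 2·80 + 8   → row D = row B − 2·row C = (8, −2, 5)   [check: −2·416 + 5·168 = 8]
  80 = 10·8 + 0   → remainder 0, stop. gcd = 8 (last nonzero row D).
So gcd(168, 416) = 8, with Bézout identity −2·416 + 5·168 = 8. Containment (⊇): the Bézout identity exhibits 8 as an element of (168, 416), giving (8) ⊆ (168, 416). Containment (⊆): since 8 | 168 and 8 | 416 (168 = 8·21, 416 = 8·52), every Z-linear combination of 168 and 416 is divisible by 8, so (168, 416) ⊆ (8). Therefore (168, 416) = (8), d = 8.

Final answer: (168, 416) = (8); d = 8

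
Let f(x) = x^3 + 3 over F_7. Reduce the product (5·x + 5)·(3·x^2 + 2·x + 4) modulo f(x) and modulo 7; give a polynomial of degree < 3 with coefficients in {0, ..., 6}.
Multiply as integer polynomials: a · b = 15·x^3 + 25·x^2 + 30·x + 20. Reducing coefficients mod 7: a · b ≡ x^3 + 4·x^2 + 2·x + 6. Now divide by f(x) = x^3 + 3 in F_7[x], eliminating the leading term at each step:
  leading term x^3: subtract (1)·f(x) = x^3 + 3, leaving 4·x^2 + 2·x + 3 (coefficients mod 7)
The degree is now < 3, so this is the remainder. Hence a · b ≡ 4·x^2 + 2·x + 3 in F_7[x]/(f).

Final answer: a · b ≡ 4·x^2 + 2·x + 3 (mod f(x))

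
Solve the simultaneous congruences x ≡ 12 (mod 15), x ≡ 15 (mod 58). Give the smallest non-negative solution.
x ≡ 537 (mod 870); the representative in [0, 870) is 537

The moduli 15, 58 are pairwise coprime, so by the CRT there is a unique solution mod 15·58 = 870.
Solve by successive substitution. Start with x ≡ 12 (mod 15).
  Combine with x ≡ 15 (mod 58): write x = 12 + 15·t and require 12 + 15·t ≡ 15 (mod 58), i.e. 15·t ≡ 15 − 12 ≡ 3 (mod 58). Since 15^(−1) ≡ 31 (mod 58), t ≡ 31·3 ≡ 35 (mod 58). So x ≡ 12 + 15·35 = 537 (mod 870).
Unique solution in [0, 870): x = 537.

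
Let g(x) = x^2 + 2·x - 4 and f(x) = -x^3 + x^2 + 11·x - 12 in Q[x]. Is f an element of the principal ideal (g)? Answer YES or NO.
In Q[x] the ideal (g) consists of all multiples of g, so f ∈ (g) iff g | f, i.e. iff the remainder of f on division by g is 0. Divide f by g (g is monic, so eliminate the leading term of the running remainder at each step):
  leading term -x^3: subtract (-x)·g(x) = -x^3 - 2·x^2 + 4·x, leaving 3·x^2 + 7·x - 12
  leading term 3·x^2: subtract (3)·g(x) = 3·x^2 + 6·x - 12, leaving x
The remainder r(x) = x ≠ 0 (and deg r < deg g), so g ∤ f, i.e. f ∉ (g).

Final answer: NO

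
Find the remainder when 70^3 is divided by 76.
12

Use repeated squaring. Binary(3) = 11. Walk through the bits of the exponent 3 left-to-right: at each bit after the leading one, square the running value, then multiply by 70 if the bit is 1 (always reducing mod 76):
  bit 1 = 1 (leading): start with 70.
  bit 2 = 1: square 70^2 = 4900 ≡ 36; bit is 1, so multiply 36·70 = 2520 ≡ 12 (mod 76).
Final value: 70^3 ≡ 12 (mod 76).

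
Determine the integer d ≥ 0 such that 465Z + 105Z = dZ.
(465, 105) = (15); d = 15

In the PID Z, (a, b) is generated by gcd(a, b). Compute gcd(465, 105) with the extended Euclidean algorithm, tracking rows (r, s, t) with s·465 + t·105 = r:
  row A: (465, 1, 0)   [1·465 + 0·105 = 465]
  row B: (105, 0, 1)   [0·465 + 1·105 = 105]
  465 = 4·105 + 45   → row C = row A − 4·row B = (45, 1, −4)   [check: 1·465 − 4·105 = 45]
  105 = 2·45 + 15   → row D = row B − 2·row C = (15, −2, 9)   [check: −2·465 + 9·105 = 15]
  45 = 3·15 + 0   → remainder 0, stop. gcd = 15 (last nonzero row D).
So gcd(465, 105) = 15, with Bézout identity −2·465 + 9·105 = 15. Containment (⊇): the Bézout identity exhibits 15 as an element of (465, 105), giving (15) ⊆ (465, 105). Containment (⊆): since 15 | 465 and 15 | 105 (465 = 15·31, 105 = 15·7), every Z-linear combination of 465 and 105 is divisible by 15, so (465, 105) ⊆ (15). Therefore (465, 105) = (15), d = 15.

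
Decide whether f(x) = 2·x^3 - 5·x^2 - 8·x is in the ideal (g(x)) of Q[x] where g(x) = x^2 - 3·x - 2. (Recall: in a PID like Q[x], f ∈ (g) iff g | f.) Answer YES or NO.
In Q[x] the ideal (g) consists of all multiples of g, so f ∈ (g) iff g | f, i.e. iff the remainder of f on division by g is 0. Divide f by g (g is monic, so eliminate the leading term of the running remainder at each step):
  leading term 2·x^3: subtract (2·x)·g(x) = 2·x^3 - 6·x^2 - 4·x, leaving x^2 - 4·x
  leading term x^2: subtract (1)·g(x) = x^2 - 3·x - 2, leaving 2 - x
The remainder r(x) = 2 - x ≠ 0 (and deg r < deg g), so g ∤ f, i.e. f ∉ (g).

Final answer: NO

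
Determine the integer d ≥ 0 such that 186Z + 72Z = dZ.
(186, 72) = (6); d = 6

In the PID Z, (a, b) is generated by gcd(a, b). Compute gcd(186, 72) with the extended Euclidean algorithm, tracking rows (r, s, t) with s·186 + t·72 = r:
  row A: (186, 1, 0)   [1·186 + 0·72 = 186]
  row B: (72, 0, 1)   [0·186 + 1·72 = 72]
  186 = 2·72 + 42   → row C = row A − 2·row B = (42, 1, −2)   [check: 1·186 − 2·72 = 42]
  72 = 1·42 + 30   → row D = row B − 1·row C = (30, −1, 3)   [check: −1·186 + 3·72 = 30]
  42 = 1·30 + 12   → row E = row C − 1·row D = (12, 2, −5)   [check: 2·186 − 5·72 = 12]
  30 = 2·12 + 6   → row F = row D − 2·row E = (6, −5, 13)   [check: −5·186 + 13·72 = 6]
  12 = 2·6 + 0   → remainder 0, stop. gcd = 6 (last nonzero row F).
So gcd(186, 72) = 6, with Bézout identity −5·186 + 13·72 = 6. Containment (⊇): the Bézout identity exhibits 6 as an element of (186, 72), giving (6) ⊆ (186, 72). Containment (⊆): since 6 | 186 and 6 | 72 (186 = 6·31, 72 = 6·12), every Z-linear combination of 186 and 72 is divisible by 6, so (186, 72) ⊆ (6). Therefore (186, 72) = (6), d = 6.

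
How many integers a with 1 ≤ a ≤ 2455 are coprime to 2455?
1960

The number of a ∈ {1, ..., 2455} with gcd(a, 2455) = 1 is by definition Euler's totient φ(2455). φ is multiplicative, with φ(p^e) = p^e − p^(e−1). Factorise 2455 = 5 · 491. Then
  φ(2455) = (5 − 1) · (491 − 1) = 4 · 490 = 1960.
So there are 1960 such integers.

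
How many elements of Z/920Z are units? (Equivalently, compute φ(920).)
Z/920Z has φ(920) = 352 units

An element a ∈ Z/920Z is a unit iff gcd(a, 920) = 1, so the number of units is φ(920). φ is multiplicative, with φ(p^e) = p^e − p^(e−1). Factorise 920 = 2^3 · 5 · 23. Then
  φ(920) = (2^3 − 2^2) · (5 − 1) · (23 − 1) = 4 · 4 · 22 = 352.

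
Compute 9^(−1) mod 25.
9^(−1) ≡ 14 (mod 25)

Apply the extended Euclidean algorithm to (25, 9), tracking rows (r, s, t) with s·25 + t·9 = r. Each division r_prev = q·r_cur + r_new produces the new row as (previous row) − q·(current row):
  row A: (25, 1, 0)   [1·25 + 0·9 = 25]
  row B: (9, 0, 1)   [0·25 + 1·9 = 9]
  25 = 2·9 + 7   → row C = row A − 2·row B = (7, 1, −2)   [check: 1·25 − 2·9 = 7]
  9 = 1·7 + 2   → row D = row B − 1·row C = (2, −1, 3)   [check: −1·25 + 3·9 = 2]
  7 = 3·2 + 1   → row E = row C − 3·row D = (1, 4, −11)   [check: 4·25 − 11·9 = 1]
  2 = 2·1 + 0   → remainder 0, stop. gcd = 1 (last nonzero row E).
The gcd is 1, so 9 is invertible mod 25. The last nonzero row gives 4·25 − 11·9 = 1, so t = −11. So 9^(−1) ≡ −11 ≡ 14 (mod 25). Verify: 9 · 14 = 126 ≡ 1 (mod 25). ✓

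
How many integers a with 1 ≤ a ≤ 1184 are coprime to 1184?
The number of a ∈ {1, ..., 1184} with gcd(a, 1184) = 1 is by definition Euler's totient φ(1184). φ is multiplicative, with φ(p^e) = p^e − p^(e−1). Factorise 1184 = 2^5 · 37. Then
  φ(1184) = (2^5 − 2^4) · (37 − 1) = 16 · 36 = 576.
So there are 576 such integers.

Final answer: 576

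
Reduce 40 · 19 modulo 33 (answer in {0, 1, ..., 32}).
1

Reduce the factors first: 40 ≡ 7 (mod 33), so 40 · 19 ≡ 7 · 19 (mod 33). 7 · 19 = 133. Dividing by 33: 133 = 4·33 + 1. So (40 · 19) mod 33 = 1.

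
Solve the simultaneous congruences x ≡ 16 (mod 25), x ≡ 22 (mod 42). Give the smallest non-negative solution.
x ≡ 316 (mod 1050); the representative in [0, 1050) is 316

The moduli 25, 42 are pairwise coprime, so by the CRT there is a unique solution mod 25·42 = 1050.
Solve by successive substitution. Start with x ≡ 16 (mod 25).
  Combine with x ≡ 22 (mod 42): write x = 16 + 25·t and require 16 + 25·t ≡ 22 (mod 42), i.e. 25·t ≡ 22 − 16 ≡ 6 (mod 42). Since 25^(−1) ≡ 37 (mod 42), t ≡ 37·6 ≡ 12 (mod 42). So x ≡ 16 + 25·12 = 316 (mod 1050).
Unique solution in [0, 1050): x = 316.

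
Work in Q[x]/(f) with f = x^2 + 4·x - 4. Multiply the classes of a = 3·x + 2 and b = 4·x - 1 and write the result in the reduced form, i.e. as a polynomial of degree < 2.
First multiply in Q[x] without reducing: a · b = 12·x^2 + 5·x - 2. Now divide by f(x) = x^2 + 4·x - 4, eliminating the leading term at each step:
  leading term 12·x^2: subtract (12)·f(x) = 12·x^2 + 48·x - 48, leaving 46 - 43·x
The degree is now < 2, so this is the remainder. Hence a · b ≡ 46 - 43·x in Q[x]/(f).

Final answer: a · b ≡ 46 - 43·x (mod f(x))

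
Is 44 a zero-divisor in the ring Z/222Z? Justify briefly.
gcd(44, 222) = 2 > 1, so 44 is not a unit in Z/222Z. In Z/nZ every nonzero non-unit is a zero-divisor: explicitly, take b = 222/gcd = 111 ≠ 0 (mod 222); then 44·111 = 4884 = 22·222, i.e. 44·111 ≡ 0 (mod 222). So 44 is a zero-divisor.

Final answer: YES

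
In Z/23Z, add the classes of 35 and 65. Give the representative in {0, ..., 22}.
Reduce the summands first: 35 ≡ 12, 65 ≡ 19 (mod 23), so 35 + 65 ≡ 12 + 19 (mod 23). 12 + 19 = 31; 31 = 1·23 + 8, so (35 + 65) mod 23 = 8.

Final answer: 8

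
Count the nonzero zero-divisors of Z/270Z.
In Z/270Z each nonzero element is either a unit (gcd with 270 is 1) or a zero-divisor (gcd > 1). The number of units is φ(270): factorise 270 = 2 · 3^3 · 5, so φ(270) = (2 − 1) · (3^3 − 3^2) · (5 − 1) = 1 · 18 · 4 = 72. The nonzero elements number 270 − 1 = 269. Hence the nonzero zero-divisors number 269 − 72 = 197.

Final answer: Z/270Z has 197 nonzero zero-divisors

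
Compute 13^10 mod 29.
Use repeated squaring. Binary(10) = 1010. Walk through the bits of the exponent 10 left-to-right: at each bit after the leading one, square the running value, then multiply by 13 if the bit is 1 (always reducing mod 29):
  bit 1 = 1 (leading): start with 13.
  bit 2 = 0: square 13^2 = 169 ≡ 24 (mod 29).
  bit 3 = 1: square 24^2 = 576 ≡ 25; bit is 1, so multiply 25·13 = 325 ≡ 6 (mod 29).
  bit 4 = 0: square 6^2 = 36 ≡ 7 (mod 29).
Final value: 13^10 ≡ 7 (mod 29).

Final answer: 7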